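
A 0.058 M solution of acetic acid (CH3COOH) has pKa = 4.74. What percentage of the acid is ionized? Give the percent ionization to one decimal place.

CH3COOH ⇌ CH3COO- + H+; let x = [H+] at equilibrium.
Ka = 10^(−4.74) = 1.82 × 10^-5
x ≈ √(Ka·C₀) = √(1.82 × 10^-5 × 0.058) = 1.03 × 10^-3 M
Fraction ionized = 1.03 × 10^-3 / 0.058 = 0.0178 → 1.8%

1.8%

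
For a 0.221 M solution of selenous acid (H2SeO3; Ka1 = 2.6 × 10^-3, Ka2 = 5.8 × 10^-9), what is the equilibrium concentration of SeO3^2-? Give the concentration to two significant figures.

First ionization gives [H+] ≈ [HSeO3-] = 2.27 × 10^-2 M.
Second step: Ka2 = [H+][SeO3^2-]/[HSeO3-] ≈ [SeO3^2-] (since [H+] ≈ [HSeO3-]).
So [SeO3^2-] ≈ Ka2.

5.8 × 10^-9 M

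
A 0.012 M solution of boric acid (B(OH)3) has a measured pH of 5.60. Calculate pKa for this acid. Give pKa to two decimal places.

pKa = 9.28

[H+] = 10^(-5.60) = 2.51 × 10^-6 M
At equilibrium [HA] = 0.012 − 2.51 × 10^-6 = 1.20 × 10^-2 M
Ka = [H+][A-]/[HA] = (2.51 × 10^-6)² / 1.20 × 10^-2 = 5.25 × 10^-10
pKa = -log(5.25 × 10^-10) = 9.28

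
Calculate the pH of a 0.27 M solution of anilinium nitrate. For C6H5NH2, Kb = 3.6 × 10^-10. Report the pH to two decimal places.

C6H5NH3+ is the conjugate acid of the weak base C6H5NH2.
Ka = Kw/Kb = 1.0×10^-14 / 3.6 × 10^-10 = 2.78 × 10^-5
Ka = [H+]²/(0.27 − [H+]) = 2.78 × 10^-5
Since Ka ≪ C₀, [H+] ≈ √(Ka·C₀) = 2.74 × 10^-3 M.
([H+]/C₀ = 1% < 5%, so the approximation holds.)
pH = −log[H+] = −log(2.74 × 10^-3) = 2.56

pH = 2.56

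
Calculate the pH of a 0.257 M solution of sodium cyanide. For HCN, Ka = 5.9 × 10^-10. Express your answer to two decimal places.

pH = 11.32

CN- is the conjugate base of the weak acid HCN.
Kb = Kw/Ka = 1.0×10^-14 / 5.9 × 10^-10 = 1.69 × 10^-5
From the ICE table, Kb = x²/(0.257 − x) = 1.69 × 10^-5.
Assume x ≪ 0.257: x ≈ √(1.69 × 10^-5 × 0.257) = 2.08 × 10^-3 M
Check: 0.81% ionized — well under 5%, approximation valid.
pOH = −log(2.08 × 10^-3) = 2.68; pH = 14.00 − 2.68 = 11.32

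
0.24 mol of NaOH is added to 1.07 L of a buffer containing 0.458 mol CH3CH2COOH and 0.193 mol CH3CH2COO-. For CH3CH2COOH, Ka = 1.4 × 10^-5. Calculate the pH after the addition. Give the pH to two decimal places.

After neutralization: n(CH3CH2COOH) = 0.218 mol, n(CH3CH2COO-) = 0.433 mol.
pKa = −log(1.4 × 10^-5) = 4.854
pH = pKa + log(n_CH3CH2COO-/n_CH3CH2COOH) = 4.854 + log(0.433/0.218) = 4.854 + (+0.298)

pH = 5.15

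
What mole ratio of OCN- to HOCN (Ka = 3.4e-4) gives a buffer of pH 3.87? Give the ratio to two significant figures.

ratio = 2.5

pKa = -log(3.4 × 10^-4) = 3.469
pH = pKa + log(r) ⇒ log(r) = 3.87 − 3.469 = +0.401
r = [OCN-]/[HOCN] = 10^(+0.401) = 2.52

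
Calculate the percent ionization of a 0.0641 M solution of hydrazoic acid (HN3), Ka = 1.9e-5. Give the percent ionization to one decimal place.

1.7%

HN3 ⇌ N3- + H+; let x = [H+] at equilibrium.
x ≈ √(Ka·C₀) = √(1.9 × 10^-5 × 0.0641) = 1.10 × 10^-3 M
Fraction ionized = 1.10 × 10^-3 / 0.0641 = 0.0172 → 1.7%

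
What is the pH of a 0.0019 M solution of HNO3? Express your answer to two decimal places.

HNO3 is a strong acid and dissociates completely, so [H+] = 0.0019 M.
pH = -log(0.0019) = 2.72

pH = 2.72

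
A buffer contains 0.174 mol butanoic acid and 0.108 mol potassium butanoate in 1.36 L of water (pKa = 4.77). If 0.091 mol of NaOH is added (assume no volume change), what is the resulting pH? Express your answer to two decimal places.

pH = 5.15

OH- converts CH3(CH2)2COOH to CH3(CH2)2COO-: CH3(CH2)2COOH → 0.083 mol, CH3(CH2)2COO- → 0.199 mol.
pH = pKa + log([A⁻]/[HA]) = 4.77 + log(0.199/0.083) = 4.77 +0.380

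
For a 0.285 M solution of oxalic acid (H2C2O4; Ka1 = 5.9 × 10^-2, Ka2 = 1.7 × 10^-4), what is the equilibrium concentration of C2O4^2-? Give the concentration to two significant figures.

1.7 × 10^-4 M

First ionization gives [H+] ≈ [HC2O4-] = 1.03 × 10^-1 M.
Second step: Ka2 = [H+][C2O4^2-]/[HC2O4-] ≈ [C2O4^2-] (since [H+] ≈ [HC2O4-]).
So [C2O4^2-] ≈ Ka2.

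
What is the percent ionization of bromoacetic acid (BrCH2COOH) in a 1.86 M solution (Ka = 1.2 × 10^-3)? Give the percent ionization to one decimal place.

2.5%

BrCH2COOH ⇌ BrCH2COO- + H+; let x = [H+] at equilibrium.
x ≈ √(Ka·C₀) = √(1.2 × 10^-3 × 1.86) = 4.72 × 10^-2 M
Fraction ionized = 4.72 × 10^-2 / 1.86 = 0.0254 → 2.5%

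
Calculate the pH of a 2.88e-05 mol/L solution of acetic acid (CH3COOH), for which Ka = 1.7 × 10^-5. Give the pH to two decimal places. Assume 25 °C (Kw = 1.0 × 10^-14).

CH3COOH ⇌ CH3COO- + H+
From the ICE table, Ka = x²/(2.88e-05 − x) = 1.7 × 10^-5.
Here C₀/Ka ≈ 1.69, so the small-x approximation fails. Use the quadratic:
x = (−Ka + √(Ka² + 4·Ka·C₀))/2 = 1.52 × 10^-5 M
pH = −log(1.52 × 10^-5) = 4.82

pH = 4.82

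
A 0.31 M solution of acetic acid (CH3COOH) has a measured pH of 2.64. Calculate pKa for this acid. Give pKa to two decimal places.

pKa = 4.77

[H+] = 10^(-2.64) = 2.29 × 10^-3 M
At equilibrium [HA] = 0.31 − 2.29 × 10^-3 = 3.08 × 10^-1 M
Ka = [H+][A-]/[HA] = (2.29 × 10^-3)² / 3.08 × 10^-1 = 1.70 × 10^-5
pKa = -log(1.70 × 10^-5) = 4.77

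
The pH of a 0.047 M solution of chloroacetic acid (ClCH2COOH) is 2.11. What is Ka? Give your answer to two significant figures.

Ka = 1.5 × 10^-3

[H+] = 10^(-2.11) = 7.76 × 10^-3 M
At equilibrium [HA] = 0.047 − 7.76 × 10^-3 = 3.92 × 10^-2 M
Ka = [H+][A-]/[HA] = (7.76 × 10^-3)² / 3.92 × 10^-2 = 1.5 × 10^-3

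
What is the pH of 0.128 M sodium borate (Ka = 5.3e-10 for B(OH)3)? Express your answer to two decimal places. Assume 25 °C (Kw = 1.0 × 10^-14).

pH = 11.19

B(OH)4- is the conjugate base of the weak acid B(OH)3.
Kb = Kw/Ka = 1.0×10^-14 / 5.3 × 10^-10 = 1.89 × 10^-5
From the ICE table, Kb = [OH-]²/(0.128 − [OH-]) = 1.89 × 10^-5.
Neglecting [OH-] in the denominator: [OH-] = √(1.89 × 10^-5 × 0.128) = 1.56 × 10^-3 M
Check: 1.2% ionized — well under 5%, approximation valid.
pOH = 2.81, so pH = 14.00 − pOH = 11.19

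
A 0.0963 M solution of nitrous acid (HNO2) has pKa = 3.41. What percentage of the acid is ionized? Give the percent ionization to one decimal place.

6.2%

HNO2 ⇌ NO2- + H+; let x = [H+] at equilibrium.
Ka = 10^(−3.41) = 3.89 × 10^-4
Ka = x²/(C₀ − x); solving the quadratic gives x = 5.93 × 10^-3 M.
Fraction ionized = 5.93 × 10^-3 / 0.0963 = 0.0616 → 6.2%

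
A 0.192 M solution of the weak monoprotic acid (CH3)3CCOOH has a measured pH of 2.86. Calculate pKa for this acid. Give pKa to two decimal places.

pKa = 5.00

[H+] = 10^(-2.86) = 1.38 × 10^-3 M
At equilibrium [HA] = 0.192 − 1.38 × 10^-3 = 1.91 × 10^-1 M
Ka = [H+][A-]/[HA] = (1.38 × 10^-3)² / 1.91 × 10^-1 = 9.97 × 10^-6
pKa = -log(9.97 × 10^-6) = 5.00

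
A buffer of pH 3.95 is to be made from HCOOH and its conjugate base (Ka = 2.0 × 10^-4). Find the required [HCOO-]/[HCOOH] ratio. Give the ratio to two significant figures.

pKa = -log(2.0 × 10^-4) = 3.699
pH = pKa + log(r) ⇒ log(r) = 3.95 − 3.699 = +0.251
r = [HCOO-]/[HCOOH] = 10^(+0.251) = 1.78

ratio = 1.8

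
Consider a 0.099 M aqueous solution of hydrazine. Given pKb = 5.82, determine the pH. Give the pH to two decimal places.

N2H4 + H2O ⇌ N2H5+ + OH-
Kb = 10^(−5.82) = 1.51 × 10^-6
Kb = x²/(0.099 − x) = 1.51 × 10^-6
Neglecting x in the denominator: x = √(1.51 × 10^-6 × 0.099) = 3.87 × 10^-4 M
Check: 0.39% ionized — well under 5%, approximation valid.
pOH = 3.41, so pH = 14.00 − pOH = 10.59

pH = 10.59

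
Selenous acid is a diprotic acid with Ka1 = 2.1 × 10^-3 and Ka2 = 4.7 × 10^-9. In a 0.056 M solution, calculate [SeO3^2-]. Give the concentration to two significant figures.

4.7 × 10^-9 M

First ionization gives [H+] ≈ [HSeO3-] = 9.85 × 10^-3 M.
Second step: Ka2 = [H+][SeO3^2-]/[HSeO3-] ≈ [SeO3^2-] (since [H+] ≈ [HSeO3-]).
So [SeO3^2-] ≈ Ka2.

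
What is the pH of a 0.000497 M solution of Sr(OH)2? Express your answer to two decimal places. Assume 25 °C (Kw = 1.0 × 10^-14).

pH = 11.00

Sr(OH)2 is a strong base (each formula unit releases 2 OH-); [OH-] = 0.000994 M.
pOH = -log(0.000994) = 3.00
pH = 14.00 - 3.00 = 11.00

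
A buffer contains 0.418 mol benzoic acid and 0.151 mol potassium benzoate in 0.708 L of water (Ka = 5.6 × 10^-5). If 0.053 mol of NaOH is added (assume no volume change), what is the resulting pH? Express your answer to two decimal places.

pH = 4.00

OH- converts C6H5COOH to C6H5COO-: C6H5COOH → 0.365 mol, C6H5COO- → 0.204 mol.
pKa = −log(5.6 × 10^-5) = 4.252
pH = pKa + log(n_C6H5COO-/n_C6H5COOH) = 4.252 + log(0.204/0.365) = 4.252 + (-0.253)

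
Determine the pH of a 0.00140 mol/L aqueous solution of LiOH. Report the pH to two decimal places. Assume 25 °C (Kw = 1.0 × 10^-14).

LiOH is a strong base; [OH-] = 0.0014 M.
pOH = -log(0.0014) = 2.85
pH = 14.00 - 2.85 = 11.15

pH = 11.15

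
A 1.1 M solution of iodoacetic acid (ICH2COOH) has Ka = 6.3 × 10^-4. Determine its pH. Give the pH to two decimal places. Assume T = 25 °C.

pH = 1.58

ICH2COOH ⇌ ICH2COO- + H+
From the ICE table, Ka = [H+]²/(1.1 − [H+]) = 6.3 × 10^-4.
Neglecting [H+] in the denominator: [H+] = √(6.3 × 10^-4 × 1.1) = 2.63 × 10^-2 M
Check: 2.4% ionized — well under 5%, approximation valid.
pH = −log(2.63 × 10^-2) = 1.58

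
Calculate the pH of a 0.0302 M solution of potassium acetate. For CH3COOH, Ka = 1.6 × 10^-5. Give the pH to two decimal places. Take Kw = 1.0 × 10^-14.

pH = 8.64

CH3COO- is the conjugate base of the weak acid CH3COOH.
Kb = Kw/Ka = 1.0×10^-14 / 1.6 × 10^-5 = 6.25 × 10^-10
Kb = x²/(0.0302 − x) = 6.25 × 10^-10
Neglecting x in the denominator: x = √(6.25 × 10^-10 × 0.0302) = 4.34 × 10^-6 M
pOH = 5.36, so pH = 14.00 − pOH = 8.64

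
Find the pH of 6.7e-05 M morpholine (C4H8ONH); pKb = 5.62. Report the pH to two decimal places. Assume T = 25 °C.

C4H8ONH + H2O ⇌ C4H8ONH2+ + OH-
Kb = 10^(−5.62) = 2.40 × 10^-6
From the ICE table, Kb = [OH-]²/(6.7e-05 − [OH-]) = 2.40 × 10^-6.
Here C₀/Kb ≈ 27.9, so the small-[OH-] approximation fails. Use the quadratic:
[OH-] = [−2.4e-06 + √(2.4e-06² + 6.43e-10)]/2 = 1.15 × 10^-5 M
pOH = −log(1.15 × 10^-5) = 4.94; pH = 14.00 − 4.94 = 9.06

pH = 9.06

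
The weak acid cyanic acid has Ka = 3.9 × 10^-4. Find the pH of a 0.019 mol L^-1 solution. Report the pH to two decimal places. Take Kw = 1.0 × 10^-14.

pH = 2.60

HOCN ⇌ OCN- + H+
Ka = [H+]²/(0.019 − [H+]) = 3.9 × 10^-4
[H+] is not negligible relative to C₀; solve [H+]² + 0.00039·[H+] − 7.41e-06 = 0.
[H+] = [−0.00039 + √(0.00039² + 2.96e-05)]/2 = 2.53 × 10^-3 M
pH = −log[H+] = −log(2.53 × 10^-3) = 2.60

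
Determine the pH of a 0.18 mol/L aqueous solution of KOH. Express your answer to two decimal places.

pH = 13.26

KOH is a strong base; [OH-] = 0.18 M.
pOH = -log(0.18) = 0.74
pH = 14.00 - 0.74 = 13.26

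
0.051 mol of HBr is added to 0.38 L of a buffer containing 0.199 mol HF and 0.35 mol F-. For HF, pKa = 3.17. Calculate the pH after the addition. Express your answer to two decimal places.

Added H+ converts F- to HF: HF → 0.25 mol, F- → 0.299 mol.
pH = pKa + log([A⁻]/[HA]) = 3.17 + log(0.299/0.25) = 3.17 +0.078

pH = 3.25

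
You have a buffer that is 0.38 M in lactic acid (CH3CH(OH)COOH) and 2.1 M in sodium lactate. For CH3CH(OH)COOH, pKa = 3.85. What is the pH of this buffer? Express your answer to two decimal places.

Using pH = pKa + log([base]/[acid]) with [base]/[acid] = 2.1/0.38:
pH = 3.85 + (+0.742) = 4.59

pH = 4.59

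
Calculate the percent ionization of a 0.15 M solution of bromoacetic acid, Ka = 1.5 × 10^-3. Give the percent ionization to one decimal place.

9.5%

BrCH2COOH ⇌ BrCH2COO- + H+; let x = [H+] at equilibrium.
Ka = x²/(C₀ − x); solving the quadratic gives x = 1.43 × 10^-2 M.
% ionization = x/C₀ × 100% = 1.43 × 10^-2/0.15 × 100% = 9.5%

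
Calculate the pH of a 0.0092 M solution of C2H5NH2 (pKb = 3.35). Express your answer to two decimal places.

pH = 11.26

C2H5NH2 + H2O ⇌ C2H5NH3+ + OH-
Kb = 10^(−3.35) = 4.47 × 10^-4
From the ICE table, Kb = [OH-]²/(0.0092 − [OH-]) = 4.47 × 10^-4.
[OH-] is not negligible relative to C₀; solve [OH-]² + 0.000447·[OH-] − 4.11e-06 = 0.
[OH-] = [−0.000447 + √(0.000447² + 1.64e-05)]/2 = 1.82 × 10^-3 M
pOH = 2.74, so pH = 14.00 − pOH = 11.26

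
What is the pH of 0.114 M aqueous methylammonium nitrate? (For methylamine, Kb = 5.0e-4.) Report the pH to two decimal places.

CH3NH3+ is the conjugate acid of the weak base CH3NH2.
Ka = Kw/Kb = 1.0×10^-14 / 5.0 × 10^-4 = 2.00 × 10^-11
From the ICE table, Ka = [H+]²/(0.114 − [H+]) = 2.00 × 10^-11.
Assume [H+] ≪ 0.114: [H+] ≈ √(2.00 × 10^-11 × 0.114) = 1.51 × 10^-6 M
([H+]/C₀ = 0.0013% < 5%, so the approximation holds.)
pH = −log[H+] = −log(1.51 × 10^-6) = 5.82

pH = 5.82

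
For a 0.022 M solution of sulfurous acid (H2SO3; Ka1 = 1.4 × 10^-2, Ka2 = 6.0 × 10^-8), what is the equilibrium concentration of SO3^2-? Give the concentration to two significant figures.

First ionization gives [H+] ≈ [HSO3-] = 1.19 × 10^-2 M.
Second step: Ka2 = [H+][SO3^2-]/[HSO3-] ≈ [SO3^2-] (since [H+] ≈ [HSO3-]).
So [SO3^2-] ≈ Ka2.

6.0 × 10^-8 M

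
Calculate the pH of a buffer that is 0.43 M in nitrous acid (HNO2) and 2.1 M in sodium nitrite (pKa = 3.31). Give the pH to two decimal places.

pH = 4.00

Henderson–Hasselbalch: pH = pKa + log([NO2-]/[HNO2]) = 3.31 + log(2.1/0.43)
pH = 3.31 + (+0.689) = 4.00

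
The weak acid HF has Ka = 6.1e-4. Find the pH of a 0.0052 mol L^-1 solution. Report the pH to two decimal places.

HF ⇌ F- + H+
Let x = [H+] at equilibrium. Ka = x²/(0.0052 − x).
Here C₀/Ka ≈ 8.52, so the small-x approximation fails. Use the quadratic:
x = (−Ka + √(Ka² + 4·Ka·C₀))/2 = 1.50 × 10^-3 M
pH = −log[H+] = −log(1.50 × 10^-3) = 2.82

pH = 2.82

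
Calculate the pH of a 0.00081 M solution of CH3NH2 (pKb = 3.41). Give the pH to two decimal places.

pH = 10.60

CH3NH2 + H2O ⇌ CH3NH3+ + OH-
Kb = 10^(−3.41) = 3.89 × 10^-4
Kb = x²/(0.00081 − x) = 3.89 × 10^-4
Here C₀/Kb ≈ 2.08, so the small-x approximation fails. Use the quadratic:
x = (−Kb + √(Kb² + 4·Kb·C₀))/2 = 4.00 × 10^-4 M
pOH = 3.40, so pH = 14.00 − pOH = 10.60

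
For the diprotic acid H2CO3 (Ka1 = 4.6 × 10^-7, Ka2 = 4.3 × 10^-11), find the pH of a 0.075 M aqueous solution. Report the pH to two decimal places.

pH = 3.73

Since Ka1 ≫ Ka2, the first ionization dominates [H+].
Ka1 = x²/(0.075 − x) = 4.6 × 10^-7
x ≈ √(4.6 × 10^-7 × 0.075) = 1.86 × 10^-4 M
pH = −log(1.86 × 10^-4) = 3.73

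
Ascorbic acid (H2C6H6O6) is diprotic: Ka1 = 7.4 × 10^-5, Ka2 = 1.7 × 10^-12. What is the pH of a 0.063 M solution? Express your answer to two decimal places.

Since Ka1 ≫ Ka2, the first ionization dominates [H+].
Ka1 = x²/(0.063 − x) = 7.4 × 10^-5
x ≈ √(7.4 × 10^-5 × 0.063) = 2.16 × 10^-3 M
pH = −log(2.16 × 10^-3) = 2.67

pH = 2.67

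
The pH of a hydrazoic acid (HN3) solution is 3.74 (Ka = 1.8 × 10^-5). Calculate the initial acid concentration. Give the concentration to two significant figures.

C₀ = 2.0 × 10^-3 M

[H+] = 10^(-3.74) = 1.82 × 10^-4 M = x
Ka = x²/(C₀ − x) ⇒ C₀ = x + x²/Ka
C₀ = 1.82 × 10^-4 + (1.82 × 10^-4)²/(1.8 × 10^-5) = 2.02 × 10^-3 M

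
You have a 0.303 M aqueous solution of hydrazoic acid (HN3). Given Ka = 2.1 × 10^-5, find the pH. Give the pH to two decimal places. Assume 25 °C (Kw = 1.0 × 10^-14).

pH = 2.60

HN3 ⇌ N3- + H+
From the ICE table, Ka = [H+]²/(0.303 − [H+]) = 2.1 × 10^-5.
Since Ka ≪ C₀, [H+] ≈ √(Ka·C₀) = 2.52 × 10^-3 M.
Check: 0.83% ionized — well under 5%, approximation valid.
pH = −log[H+] = −log(2.52 × 10^-3) = 2.60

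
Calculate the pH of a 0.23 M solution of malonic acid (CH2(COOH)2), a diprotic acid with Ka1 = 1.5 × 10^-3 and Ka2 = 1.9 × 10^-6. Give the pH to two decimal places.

Since Ka1 ≫ Ka2, the first ionization dominates [H+].
Ka1 = x²/(0.23 − x) = 1.5 × 10^-3
Solving the quadratic: x = (−Ka1 + √(Ka1² + 4·Ka1·C₀))/2 = 1.78 × 10^-2 M
pH = −log(1.78 × 10^-2) = 1.75

pH = 1.75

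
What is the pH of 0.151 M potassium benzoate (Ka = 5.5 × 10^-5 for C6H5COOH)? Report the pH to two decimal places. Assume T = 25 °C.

pH = 8.72

C6H5COO- is the conjugate base of the weak acid C6H5COOH.
Kb = Kw/Ka = 1.0×10^-14 / 5.5 × 10^-5 = 1.82 × 10^-10
Kb = [OH-]²/(0.151 − [OH-]) = 1.82 × 10^-10
Neglecting [OH-] in the denominator: [OH-] = √(1.82 × 10^-10 × 0.151) = 5.24 × 10^-6 M
pOH = 5.28, so pH = 14.00 − pOH = 8.72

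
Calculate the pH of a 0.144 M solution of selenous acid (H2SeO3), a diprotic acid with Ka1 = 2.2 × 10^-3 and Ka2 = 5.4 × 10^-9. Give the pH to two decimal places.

Since Ka1 ≫ Ka2, the first ionization dominates [H+].
Ka1 = x²/(0.144 − x) = 2.2 × 10^-3
Solving the quadratic: x = (−Ka1 + √(Ka1² + 4·Ka1·C₀))/2 = 1.67 × 10^-2 M
pH = −log(1.67 × 10^-2) = 1.78

pH = 1.78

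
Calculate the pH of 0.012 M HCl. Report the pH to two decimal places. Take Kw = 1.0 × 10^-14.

pH = 1.92

HCl is a strong acid and dissociates completely, so [H+] = 0.012 M.
pH = -log(0.012) = 1.92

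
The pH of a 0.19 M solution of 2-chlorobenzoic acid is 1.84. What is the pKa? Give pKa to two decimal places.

pKa = 2.92

[H+] = 10^(-1.84) = 1.45 × 10^-2 M
At equilibrium [HA] = 0.19 − 1.45 × 10^-2 = 1.75 × 10^-1 M
Ka = [H+][A-]/[HA] = (1.45 × 10^-2)² / 1.75 × 10^-1 = 1.20 × 10^-3
pKa = -log(1.20 × 10^-3) = 2.92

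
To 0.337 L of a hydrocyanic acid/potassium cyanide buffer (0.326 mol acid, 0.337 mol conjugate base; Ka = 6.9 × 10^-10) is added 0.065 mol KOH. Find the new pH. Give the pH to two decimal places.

pH = 9.35

After neutralization: n(HCN) = 0.261 mol, n(CN-) = 0.402 mol.
pKa = −log(6.9 × 10^-10) = 9.161
pH = pKa + log([A⁻]/[HA]) = 9.161 + log(0.402/0.261) = 9.161 +0.188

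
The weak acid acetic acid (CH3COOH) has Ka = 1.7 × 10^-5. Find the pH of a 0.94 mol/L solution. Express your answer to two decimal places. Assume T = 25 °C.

CH3COOH ⇌ CH3COO- + H+
From the ICE table, Ka = [H+]²/(0.94 − [H+]) = 1.7 × 10^-5.
Neglecting [H+] in the denominator: [H+] = √(1.7 × 10^-5 × 0.94) = 4.00 × 10^-3 M
Check: 0.43% ionized — well under 5%, approximation valid.
pH = −log[H+] = −log(4.00 × 10^-3) = 2.40

pH = 2.40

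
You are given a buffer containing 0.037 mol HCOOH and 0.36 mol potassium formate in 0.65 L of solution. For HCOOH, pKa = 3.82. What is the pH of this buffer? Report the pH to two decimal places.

pH = 4.81

Using pH = pKa + log([base]/[acid]) with [base]/[acid] = 0.36/0.037:
pH = 3.82 + (+0.988) = 4.81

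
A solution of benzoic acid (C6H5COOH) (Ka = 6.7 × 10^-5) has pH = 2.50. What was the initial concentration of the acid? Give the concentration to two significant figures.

C₀ = 1.5 × 10^-1 M

[H+] = 10^(-2.50) = 3.16 × 10^-3 M = x
Ka = x²/(C₀ − x) ⇒ C₀ = x + x²/Ka
C₀ = 3.16 × 10^-3 + (3.16 × 10^-3)²/(6.7 × 10^-5) = 1.52 × 10^-1 M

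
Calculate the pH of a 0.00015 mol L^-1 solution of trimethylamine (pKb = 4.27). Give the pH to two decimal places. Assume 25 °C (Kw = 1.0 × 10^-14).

(CH3)3N + H2O ⇌ (CH3)3NH+ + OH-
Kb = 10^(−4.27) = 5.37 × 10^-5
From the ICE table, Kb = [OH-]²/(0.00015 − [OH-]) = 5.37 × 10^-5.
The 5% rule fails; solving [OH-]² + Kb·[OH-] − Kb·C₀ = 0 exactly:
[OH-] = [−5.37e-05 + √(5.37e-05² + 3.22e-08)]/2 = 6.68 × 10^-5 M
pOH = −log(6.68 × 10^-5) = 4.18; pH = 14.00 − 4.18 = 9.82

pH = 9.82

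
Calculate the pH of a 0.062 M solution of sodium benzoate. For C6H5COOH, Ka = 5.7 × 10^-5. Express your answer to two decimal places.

C6H5COO- is the conjugate base of the weak acid C6H5COOH.
Kb = Kw/Ka = 1.0×10^-14 / 5.7 × 10^-5 = 1.75 × 10^-10
Kb = [OH-]²/(0.062 − [OH-]) = 1.75 × 10^-10
Since Kb ≪ C₀, [OH-] ≈ √(Kb·C₀) = 3.29 × 10^-6 M.
pOH = −log(3.29 × 10^-6) = 5.48; pH = 14.00 − 5.48 = 8.52

pH = 8.52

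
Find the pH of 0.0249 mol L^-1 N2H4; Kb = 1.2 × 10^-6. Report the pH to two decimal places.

pH = 10.24

N2H4 + H2O ⇌ N2H5+ + OH-
Kb = [OH-]²/(0.0249 − [OH-]) = 1.2 × 10^-6
Neglecting [OH-] in the denominator: [OH-] = √(1.2 × 10^-6 × 0.0249) = 1.73 × 10^-4 M
([OH-]/C₀ = 0.69% < 5%, so the approximation holds.)
pOH = 3.76, so pH = 14.00 − pOH = 10.24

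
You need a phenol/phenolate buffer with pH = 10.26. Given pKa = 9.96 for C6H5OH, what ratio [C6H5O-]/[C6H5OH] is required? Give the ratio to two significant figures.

ratio = 2.0

pH = pKa + log(r) ⇒ log(r) = 10.26 − 9.96 = +0.30
r = [C6H5O-]/[C6H5OH] = 10^(+0.30) = 2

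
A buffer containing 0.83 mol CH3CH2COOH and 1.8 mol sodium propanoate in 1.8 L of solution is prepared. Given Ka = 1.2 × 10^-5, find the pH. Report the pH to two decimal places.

pKa = −log(1.2 × 10^-5) = 4.921
Using pH = pKa + log([base]/[acid]) with [base]/[acid] = 1.8/0.83:
pH = 4.921 + (+0.336) = 5.26

pH = 5.26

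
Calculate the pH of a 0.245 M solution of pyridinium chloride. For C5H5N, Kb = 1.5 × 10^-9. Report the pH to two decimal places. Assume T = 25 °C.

C5H5NH+ is the conjugate acid of the weak base C5H5N.
Ka = Kw/Kb = 1.0×10^-14 / 1.5 × 10^-9 = 6.67 × 10^-6
From the ICE table, Ka = x²/(0.245 − x) = 6.67 × 10^-6.
Assume x ≪ 0.245: x ≈ √(6.67 × 10^-6 × 0.245) = 1.28 × 10^-3 M
pH = −log(1.28 × 10^-3) = 2.89

pH = 2.89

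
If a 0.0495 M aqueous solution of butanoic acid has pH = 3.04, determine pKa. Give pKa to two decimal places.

pKa = 4.77

[H+] = 10^(-3.04) = 9.12 × 10^-4 M
At equilibrium [HA] = 0.0495 − 9.12 × 10^-4 = 4.86 × 10^-2 M
Ka = [H+][A-]/[HA] = (9.12 × 10^-4)² / 4.86 × 10^-2 = 1.71 × 10^-5
pKa = -log(1.71 × 10^-5) = 4.77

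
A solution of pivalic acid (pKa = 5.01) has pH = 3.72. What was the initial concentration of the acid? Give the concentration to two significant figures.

C₀ = 3.9 × 10^-3 M

[H+] = 10^(-3.72) = 1.91 × 10^-4 M = x
Ka = 10^(−5.01) = 9.77 × 10^-6
Ka = x²/(C₀ − x) ⇒ C₀ = x + x²/Ka
C₀ = 1.91 × 10^-4 + (1.91 × 10^-4)²/(9.77 × 10^-6) = 3.92 × 10^-3 M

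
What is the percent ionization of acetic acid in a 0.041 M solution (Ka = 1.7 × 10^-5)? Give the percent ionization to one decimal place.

2.0%

CH3COOH ⇌ CH3COO- + H+; let x = [H+] at equilibrium.
x ≈ √(Ka·C₀) = √(1.7 × 10^-5 × 0.041) = 8.35 × 10^-4 M
Fraction ionized = 8.35 × 10^-4 / 0.041 = 0.0204 → 2.0%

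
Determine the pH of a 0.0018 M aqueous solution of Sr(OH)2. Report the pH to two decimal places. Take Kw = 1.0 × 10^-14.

Sr(OH)2 is a strong base (each formula unit releases 2 OH-); [OH-] = 0.0036 M.
pOH = -log(0.0036) = 2.44
pH = 14.00 - 2.44 = 11.56

pH = 11.56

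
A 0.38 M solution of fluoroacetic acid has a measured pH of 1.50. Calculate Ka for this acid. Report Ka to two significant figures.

Ka = 2.9 × 10^-3

[H+] = 10^(-1.50) = 3.16 × 10^-2 M
At equilibrium [HA] = 0.38 − 3.16 × 10^-2 = 3.48 × 10^-1 M
Ka = [H+][A-]/[HA] = (3.16 × 10^-2)² / 3.48 × 10^-1 = 2.9 × 10^-3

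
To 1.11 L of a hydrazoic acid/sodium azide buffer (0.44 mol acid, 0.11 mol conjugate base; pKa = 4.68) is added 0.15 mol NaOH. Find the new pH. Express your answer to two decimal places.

pH = 4.63

OH- converts HN3 to N3-: HN3 → 0.29 mol, N3- → 0.26 mol.
pH = pKa + log(n_N3-/n_HN3) = 4.68 + log(0.26/0.29) = 4.68 + (-0.047)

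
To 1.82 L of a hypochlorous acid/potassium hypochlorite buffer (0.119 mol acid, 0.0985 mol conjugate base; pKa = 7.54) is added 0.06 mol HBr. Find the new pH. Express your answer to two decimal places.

pH = 6.87

After neutralization: n(HOCl) = 0.179 mol, n(OCl-) = 0.0385 mol.
pH = pKa + log([A⁻]/[HA]) = 7.54 + log(0.0385/0.179) = 7.54 -0.667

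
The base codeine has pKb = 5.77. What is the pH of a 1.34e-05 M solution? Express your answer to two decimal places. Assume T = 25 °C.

pH = 8.60

C18H21NO3 + H2O ⇌ C18H22NO3+ + OH-
Kb = 10^(−5.77) = 1.70 × 10^-6
Kb = [OH-]²/(1.34e-05 − [OH-]) = 1.70 × 10^-6
[OH-] is not negligible relative to C₀; solve [OH-]² + 1.7e-06·[OH-] − 2.28e-11 = 0.
[OH-] = (−Kb + √(Kb² + 4·Kb·C₀))/2 = 4.00 × 10^-6 M
pOH = −log(4.00 × 10^-6) = 5.40; pH = 14.00 − 5.40 = 8.60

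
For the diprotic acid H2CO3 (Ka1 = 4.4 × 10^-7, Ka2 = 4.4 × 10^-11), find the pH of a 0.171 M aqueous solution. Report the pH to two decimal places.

Ka1 ≫ Ka2, so treat the first dissociation as the only significant source of H+.
Ka1 = x²/(0.171 − x) = 4.4 × 10^-7
x ≈ √(4.4 × 10^-7 × 0.171) = 2.74 × 10^-4 M
pH = −log(2.74 × 10^-4) = 3.56

pH = 3.56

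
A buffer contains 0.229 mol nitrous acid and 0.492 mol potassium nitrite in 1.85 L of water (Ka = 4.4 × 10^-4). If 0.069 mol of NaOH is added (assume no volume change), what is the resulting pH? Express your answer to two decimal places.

OH- converts HNO2 to NO2-: HNO2 → 0.16 mol, NO2- → 0.561 mol.
pKa = −log(4.4 × 10^-4) = 3.357
pH = pKa + log([A⁻]/[HA]) = 3.357 + log(0.561/0.16) = 3.357 +0.545

pH = 3.90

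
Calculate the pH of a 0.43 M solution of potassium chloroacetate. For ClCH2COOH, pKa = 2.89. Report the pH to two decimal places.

ClCH2COO- is the conjugate base of the weak acid ClCH2COOH.
Ka = 10^(−2.89) = 1.29 × 10^-3
Kb = Kw/Ka = 1.0×10^-14 / 1.29 × 10^-3 = 7.75 × 10^-12
Kb = [OH-]²/(0.43 − [OH-]) = 7.75 × 10^-12
Assume [OH-] ≪ 0.43: [OH-] ≈ √(7.75 × 10^-12 × 0.43) = 1.83 × 10^-6 M
Check: 0.00042% ionized — well under 5%, approximation valid.
pOH = 5.74, so pH = 14.00 − pOH = 8.26

pH = 8.26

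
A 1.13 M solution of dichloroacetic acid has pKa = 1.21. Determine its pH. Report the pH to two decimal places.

pH = 0.63

Cl2CHCOOH ⇌ Cl2CHCOO- + H+
Ka = 10^(−1.21) = 6.17 × 10^-2
Let x = [H+] at equilibrium. Ka = x²/(1.13 − x).
The 5% rule fails; solving x² + Ka·x − Ka·C₀ = 0 exactly:
x = (−Ka + √(Ka² + 4·Ka·C₀))/2 = 2.35 × 10^-1 M
pH = −log(2.35 × 10^-1) = 0.63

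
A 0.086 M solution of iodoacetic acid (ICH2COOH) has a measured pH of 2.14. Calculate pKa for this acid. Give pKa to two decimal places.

pKa = 3.18

[H+] = 10^(-2.14) = 7.24 × 10^-3 M
At equilibrium [HA] = 0.086 − 7.24 × 10^-3 = 7.88 × 10^-2 M
Ka = [H+][A-]/[HA] = (7.24 × 10^-3)² / 7.88 × 10^-2 = 6.65 × 10^-4
pKa = -log(6.65 × 10^-4) = 3.18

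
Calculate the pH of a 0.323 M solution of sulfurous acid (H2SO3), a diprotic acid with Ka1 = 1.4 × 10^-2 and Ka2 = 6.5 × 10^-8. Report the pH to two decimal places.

Ka1 ≫ Ka2, so treat the first dissociation as the only significant source of H+.
Ka1 = x²/(0.323 − x) = 1.4 × 10^-2
Solving the quadratic: x = (−Ka1 + √(Ka1² + 4·Ka1·C₀))/2 = 6.06 × 10^-2 M
pH = −log(6.06 × 10^-2) = 1.22

pH = 1.22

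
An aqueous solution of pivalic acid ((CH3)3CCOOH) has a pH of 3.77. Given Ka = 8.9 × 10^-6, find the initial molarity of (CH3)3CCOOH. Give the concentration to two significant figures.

C₀ = 3.4 × 10^-3 M

[H+] = 10^(-3.77) = 1.70 × 10^-4 M = x
Ka = x²/(C₀ − x) ⇒ C₀ = x + x²/Ka
C₀ = 1.70 × 10^-4 + (1.70 × 10^-4)²/(8.9 × 10^-6) = 3.42 × 10^-3 M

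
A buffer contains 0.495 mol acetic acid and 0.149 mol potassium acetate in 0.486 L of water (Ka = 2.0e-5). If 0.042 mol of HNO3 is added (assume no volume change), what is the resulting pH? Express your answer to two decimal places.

pH = 4.00

Added H+ converts CH3COO- to CH3COOH: CH3COOH → 0.537 mol, CH3COO- → 0.107 mol.
pKa = −log(2.0 × 10^-5) = 4.699
Henderson–Hasselbalch with mole ratio 0.107/0.537: pH = 4.699 + (-0.701)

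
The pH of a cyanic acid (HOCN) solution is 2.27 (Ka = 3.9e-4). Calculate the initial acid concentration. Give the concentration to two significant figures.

C₀ = 7.9 × 10^-2 M

[H+] = 10^(-2.27) = 5.37 × 10^-3 M = x
Ka = x²/(C₀ − x) ⇒ C₀ = x + x²/Ka
C₀ = 5.37 × 10^-3 + (5.37 × 10^-3)²/(3.9 × 10^-4) = 7.93 × 10^-2 M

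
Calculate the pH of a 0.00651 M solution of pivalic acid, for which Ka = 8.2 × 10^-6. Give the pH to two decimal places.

pH = 3.64

(CH3)3CCOOH ⇌ (CH3)3CCOO- + H+
Let x = [H+] at equilibrium. Ka = x²/(0.00651 − x).
Assume x ≪ 0.00651: x ≈ √(8.2 × 10^-6 × 0.00651) = 2.31 × 10^-4 M
Check: 3.5% ionized — well under 5%, approximation valid.
pH = −log[H+] = −log(2.31 × 10^-4) = 3.64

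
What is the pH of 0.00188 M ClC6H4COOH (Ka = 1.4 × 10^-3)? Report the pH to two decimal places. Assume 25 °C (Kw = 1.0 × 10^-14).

pH = 2.97

ClC6H4COOH ⇌ ClC6H4COO- + H+
From the ICE table, Ka = [H+]²/(0.00188 − [H+]) = 1.4 × 10^-3.
[H+] is not negligible relative to C₀; solve [H+]² + 0.0014·[H+] − 2.63e-06 = 0.
[H+] = [−0.0014 + √(0.0014² + 1.05e-05)]/2 = 1.07 × 10^-3 M
pH = −log[H+] = −log(1.07 × 10^-3) = 2.97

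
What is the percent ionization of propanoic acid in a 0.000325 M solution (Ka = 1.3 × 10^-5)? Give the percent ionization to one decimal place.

CH3CH2COOH ⇌ CH3CH2COO- + H+; let x = [H+] at equilibrium.
Solve x² + 1.3e-05x − 4.22e-09 = 0 → x = 5.88 × 10^-5 M
Fraction ionized = 5.88 × 10^-5 / 0.000325 = 0.1809 → 18.1%

18.1%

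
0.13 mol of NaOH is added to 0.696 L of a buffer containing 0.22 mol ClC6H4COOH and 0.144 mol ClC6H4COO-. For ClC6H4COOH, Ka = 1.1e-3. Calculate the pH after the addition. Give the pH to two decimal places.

OH- converts ClC6H4COOH to ClC6H4COO-: ClC6H4COOH → 0.09 mol, ClC6H4COO- → 0.274 mol.
pKa = −log(1.1 × 10^-3) = 2.959
pH = pKa + log(n_ClC6H4COO-/n_ClC6H4COOH) = 2.959 + log(0.274/0.09) = 2.959 + (+0.484)

pH = 3.44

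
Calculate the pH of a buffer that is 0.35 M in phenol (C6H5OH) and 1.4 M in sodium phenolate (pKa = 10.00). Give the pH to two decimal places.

pH = 10.60

Using pH = pKa + log([base]/[acid]) with [base]/[acid] = 1.4/0.35:
pH = 10.00 + (+0.602) = 10.60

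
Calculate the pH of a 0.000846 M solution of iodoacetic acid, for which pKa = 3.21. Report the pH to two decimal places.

pH = 3.32

ICH2COOH ⇌ ICH2COO- + H+
Ka = 10^(−3.21) = 6.17 × 10^-4
Let x = [H+] at equilibrium. Ka = x²/(0.000846 − x).
Here C₀/Ka ≈ 1.37, so the small-x approximation fails. Use the quadratic:
x = [−0.000617 + √(0.000617² + 2.09e-06)]/2 = 4.77 × 10^-4 M
pH = −log(4.77 × 10^-4) = 3.32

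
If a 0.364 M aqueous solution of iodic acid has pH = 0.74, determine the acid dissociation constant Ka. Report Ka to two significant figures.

Ka = 1.8 × 10^-1

[H+] = 10^(-0.74) = 1.82 × 10^-1 M
At equilibrium [HA] = 0.364 − 1.82 × 10^-1 = 1.82 × 10^-1 M
Ka = [H+][A-]/[HA] = (1.82 × 10^-1)² / 1.82 × 10^-1 = 1.8 × 10^-1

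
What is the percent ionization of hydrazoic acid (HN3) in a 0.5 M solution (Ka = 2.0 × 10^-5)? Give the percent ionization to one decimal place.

0.6%

HN3 ⇌ N3- + H+; let x = [H+] at equilibrium.
x ≈ √(Ka·C₀) = √(2.0 × 10^-5 × 0.5) = 3.16 × 10^-3 M
Fraction ionized = 3.16 × 10^-3 / 0.5 = 0.0063 → 0.6%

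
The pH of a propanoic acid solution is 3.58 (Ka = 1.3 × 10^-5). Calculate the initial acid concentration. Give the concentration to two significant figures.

C₀ = 5.6 × 10^-3 M

[H+] = 10^(-3.58) = 2.63 × 10^-4 M = x
Ka = x²/(C₀ − x) ⇒ C₀ = x + x²/Ka
C₀ = 2.63 × 10^-4 + (2.63 × 10^-4)²/(1.3 × 10^-5) = 5.58 × 10^-3 M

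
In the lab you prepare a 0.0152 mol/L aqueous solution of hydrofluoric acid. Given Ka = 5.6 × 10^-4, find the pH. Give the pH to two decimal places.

HF ⇌ F- + H+
From the ICE table, Ka = [H+]²/(0.0152 − [H+]) = 5.6 × 10^-4.
Here C₀/Ka ≈ 27.1, so the small-[H+] approximation fails. Use the quadratic:
[H+] = (−Ka + √(Ka² + 4·Ka·C₀))/2 = 2.65 × 10^-3 M
pH = −log[H+] = −log(2.65 × 10^-3) = 2.58

pH = 2.58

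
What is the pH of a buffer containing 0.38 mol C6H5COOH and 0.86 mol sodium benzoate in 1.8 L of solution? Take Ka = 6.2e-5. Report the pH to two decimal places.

pKa = −log(6.2 × 10^-5) = 4.208
pH = pKa + log([A⁻]/[HA]) = 4.208 + log(0.86/0.38)
pH = 4.208 + (+0.355) = 4.56

pH = 4.56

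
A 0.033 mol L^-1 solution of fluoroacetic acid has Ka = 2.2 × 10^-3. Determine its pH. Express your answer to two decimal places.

pH = 2.13

FCH2COOH ⇌ FCH2COO- + H+
From the ICE table, Ka = x²/(0.033 − x) = 2.2 × 10^-3.
x is not negligible relative to C₀; solve x² + 0.0022·x − 7.26e-05 = 0.
x = [−0.0022 + √(0.0022² + 0.00029)]/2 = 7.49 × 10^-3 M
pH = −log(7.49 × 10^-3) = 2.13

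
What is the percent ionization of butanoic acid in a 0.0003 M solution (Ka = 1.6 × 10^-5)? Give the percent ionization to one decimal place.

CH3(CH2)2COOH ⇌ CH3(CH2)2COO- + H+; let x = [H+] at equilibrium.
Ka = x²/(C₀ − x); solving the quadratic gives x = 6.17 × 10^-5 M.
Fraction ionized = 6.17 × 10^-5 / 0.0003 = 0.2057 → 20.6%

20.6%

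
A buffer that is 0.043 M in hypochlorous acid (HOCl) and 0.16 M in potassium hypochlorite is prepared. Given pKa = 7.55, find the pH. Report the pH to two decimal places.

Using pH = pKa + log([base]/[acid]) with [base]/[acid] = 0.16/0.043:
pH = 7.55 + (+0.571) = 8.12

pH = 8.12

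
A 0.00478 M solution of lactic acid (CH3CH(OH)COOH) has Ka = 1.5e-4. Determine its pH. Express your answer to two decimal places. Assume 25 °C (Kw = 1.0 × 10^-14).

CH3CH(OH)COOH ⇌ CH3CH(OH)COO- + H+
Ka = x²/(0.00478 − x) = 1.5 × 10^-4
The 5% rule fails; solving x² + Ka·x − Ka·C₀ = 0 exactly:
x = (−Ka + √(Ka² + 4·Ka·C₀))/2 = 7.75 × 10^-4 M
pH = −log(7.75 × 10^-4) = 3.11

pH = 3.11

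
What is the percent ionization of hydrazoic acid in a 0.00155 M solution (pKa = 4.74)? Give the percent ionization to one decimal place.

10.3%

HN3 ⇌ N3- + H+; let x = [H+] at equilibrium.
Ka = 10^(−4.74) = 1.82 × 10^-5
Ka = x²/(C₀ − x); solving the quadratic gives x = 1.59 × 10^-4 M.
Fraction ionized = 1.59 × 10^-4 / 0.00155 = 0.1026 → 10.3%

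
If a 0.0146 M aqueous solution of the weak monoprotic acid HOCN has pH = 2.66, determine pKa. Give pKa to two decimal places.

pKa = 3.41

[H+] = 10^(-2.66) = 2.19 × 10^-3 M
At equilibrium [HA] = 0.0146 − 2.19 × 10^-3 = 1.24 × 10^-2 M
Ka = [H+][A-]/[HA] = (2.19 × 10^-3)² / 1.24 × 10^-2 = 3.87 × 10^-4
pKa = -log(3.87 × 10^-4) = 3.41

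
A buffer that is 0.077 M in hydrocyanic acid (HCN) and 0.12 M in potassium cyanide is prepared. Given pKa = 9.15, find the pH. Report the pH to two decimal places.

pH = pKa + log([A⁻]/[HA]) = 9.15 + log(0.12/0.077)
pH = 9.15 + (+0.193) = 9.34

pH = 9.34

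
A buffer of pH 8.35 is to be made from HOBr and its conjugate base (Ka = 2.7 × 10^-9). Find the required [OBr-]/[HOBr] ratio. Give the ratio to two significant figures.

ratio = 0.60

pKa = -log(2.7 × 10^-9) = 8.569
pH = pKa + log(r) ⇒ log(r) = 8.35 − 8.569 = -0.219
r = [OBr-]/[HOBr] = 10^(-0.219) = 0.604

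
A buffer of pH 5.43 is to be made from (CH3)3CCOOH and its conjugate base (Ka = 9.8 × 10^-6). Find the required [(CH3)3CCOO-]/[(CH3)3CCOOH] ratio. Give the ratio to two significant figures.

pKa = -log(9.8 × 10^-6) = 5.009
pH = pKa + log(r) ⇒ log(r) = 5.43 − 5.009 = +0.421
r = [(CH3)3CCOO-]/[(CH3)3CCOOH] = 10^(+0.421) = 2.64

ratio = 2.6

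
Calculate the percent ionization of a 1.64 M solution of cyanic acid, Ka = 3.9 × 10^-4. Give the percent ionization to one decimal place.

1.5%

HOCN ⇌ OCN- + H+; let x = [H+] at equilibrium.
x ≈ √(Ka·C₀) = √(3.9 × 10^-4 × 1.64) = 2.53 × 10^-2 M
% ionization = x/C₀ × 100% = 2.53 × 10^-2/1.64 × 100% = 1.5%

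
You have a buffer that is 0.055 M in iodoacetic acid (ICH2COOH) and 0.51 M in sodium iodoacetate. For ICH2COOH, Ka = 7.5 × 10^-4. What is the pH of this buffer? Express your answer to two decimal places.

pH = 4.09

pKa = −log(7.5 × 10^-4) = 3.125
Henderson–Hasselbalch: pH = pKa + log([ICH2COO-]/[ICH2COOH]) = 3.125 + log(0.51/0.055)
pH = 3.125 + (+0.967) = 4.09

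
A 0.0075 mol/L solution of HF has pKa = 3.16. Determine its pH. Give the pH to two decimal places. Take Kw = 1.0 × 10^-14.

pH = 2.71

HF ⇌ F- + H+
Ka = 10^(−3.16) = 6.92 × 10^-4
Let x = [H+] at equilibrium. Ka = x²/(0.0075 − x).
Here C₀/Ka ≈ 10.8, so the small-x approximation fails. Use the quadratic:
x = (−Ka + √(Ka² + 4·Ka·C₀))/2 = 1.96 × 10^-3 M
pH = −log[H+] = −log(1.96 × 10^-3) = 2.71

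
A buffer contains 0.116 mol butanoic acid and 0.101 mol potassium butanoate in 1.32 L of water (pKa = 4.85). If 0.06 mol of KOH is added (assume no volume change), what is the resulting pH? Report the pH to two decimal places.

OH- converts CH3(CH2)2COOH to CH3(CH2)2COO-: CH3(CH2)2COOH → 0.056 mol, CH3(CH2)2COO- → 0.161 mol.
pH = pKa + log([A⁻]/[HA]) = 4.85 + log(0.161/0.056) = 4.85 +0.459

pH = 5.31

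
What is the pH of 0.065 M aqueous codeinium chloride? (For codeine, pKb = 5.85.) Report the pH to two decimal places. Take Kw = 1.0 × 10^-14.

C18H22NO3+ is the conjugate acid of the weak base C18H21NO3.
Kb = 10^(−5.85) = 1.41 × 10^-6
Ka = Kw/Kb = 1.0×10^-14 / 1.41 × 10^-6 = 7.09 × 10^-9
Let x = [H+] at equilibrium. Ka = x²/(0.065 − x).
Since Ka ≪ C₀, x ≈ √(Ka·C₀) = 2.15 × 10^-5 M.
(x/C₀ = 0.033% < 5%, so the approximation holds.)
pH = −log(2.15 × 10^-5) = 4.67

pH = 4.67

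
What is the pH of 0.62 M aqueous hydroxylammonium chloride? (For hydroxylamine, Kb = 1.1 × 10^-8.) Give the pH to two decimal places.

pH = 3.12

NH3OH+ is the conjugate acid of the weak base NH2OH.
Ka = Kw/Kb = 1.0×10^-14 / 1.1 × 10^-8 = 9.09 × 10^-7
Let x = [H+] at equilibrium. Ka = x²/(0.62 − x).
Neglecting x in the denominator: x = √(9.09 × 10^-7 × 0.62) = 7.51 × 10^-4 M
pH = −log[H+] = −log(7.51 × 10^-4) = 3.12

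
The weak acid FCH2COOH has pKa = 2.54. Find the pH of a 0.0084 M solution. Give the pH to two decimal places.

pH = 2.43

FCH2COOH ⇌ FCH2COO- + H+
Ka = 10^(−2.54) = 2.88 × 10^-3
From the ICE table, Ka = [H+]²/(0.0084 − [H+]) = 2.88 × 10^-3.
[H+] is not negligible relative to C₀; solve [H+]² + 0.00288·[H+] − 2.42e-05 = 0.
[H+] = (−Ka + √(Ka² + 4·Ka·C₀))/2 = 3.68 × 10^-3 M
pH = −log(3.68 × 10^-3) = 2.43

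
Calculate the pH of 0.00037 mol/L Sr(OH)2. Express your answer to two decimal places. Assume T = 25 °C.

Sr(OH)2 is a strong base (each formula unit releases 2 OH-); [OH-] = 0.00074 M.
pOH = -log(0.00074) = 3.13
pH = 14.00 - 3.13 = 10.87

pH = 10.87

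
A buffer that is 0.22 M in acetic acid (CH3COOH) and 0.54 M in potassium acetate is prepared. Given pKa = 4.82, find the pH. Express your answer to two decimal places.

pH = 5.21

Using pH = pKa + log([base]/[acid]) with [base]/[acid] = 0.54/0.22:
pH = 4.82 + (+0.390) = 5.21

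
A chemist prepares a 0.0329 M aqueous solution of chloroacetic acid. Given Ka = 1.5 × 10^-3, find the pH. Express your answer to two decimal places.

pH = 2.20

ClCH2COOH ⇌ ClCH2COO- + H+
Ka = x²/(0.0329 − x) = 1.5 × 10^-3
The 5% rule fails; solving x² + Ka·x − Ka·C₀ = 0 exactly:
x = (−Ka + √(Ka² + 4·Ka·C₀))/2 = 6.31 × 10^-3 M
pH = −log[H+] = −log(6.31 × 10^-3) = 2.20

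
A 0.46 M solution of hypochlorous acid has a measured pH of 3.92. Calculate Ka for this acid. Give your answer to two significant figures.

[H+] = 10^(-3.92) = 1.20 × 10^-4 M
At equilibrium [HA] = 0.46 − 1.20 × 10^-4 = 4.60 × 10^-1 M
Ka = [H+][A-]/[HA] = (1.20 × 10^-4)² / 4.60 × 10^-1 = 3.1 × 10^-8

Ka = 3.1 × 10^-8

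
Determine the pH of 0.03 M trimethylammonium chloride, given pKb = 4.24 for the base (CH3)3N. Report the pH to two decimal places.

(CH3)3NH+ is the conjugate acid of the weak base (CH3)3N.
Kb = 10^(−4.24) = 5.75 × 10^-5
Ka = Kw/Kb = 1.0×10^-14 / 5.75 × 10^-5 = 1.74 × 10^-10
From the ICE table, Ka = [H+]²/(0.03 − [H+]) = 1.74 × 10^-10.
Neglecting [H+] in the denominator: [H+] = √(1.74 × 10^-10 × 0.03) = 2.28 × 10^-6 M
pH = −log(2.28 × 10^-6) = 5.64

pH = 5.64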